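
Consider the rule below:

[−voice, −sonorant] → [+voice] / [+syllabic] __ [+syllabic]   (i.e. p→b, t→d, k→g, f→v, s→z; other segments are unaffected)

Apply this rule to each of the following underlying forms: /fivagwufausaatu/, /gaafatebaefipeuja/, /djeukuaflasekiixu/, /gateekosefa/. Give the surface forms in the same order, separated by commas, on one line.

/fivagwufausaatu/: /f/ is a voiceless obstruent between vowels /u/ and /a/, so it voices to [v]. /s/ is a voiceless obstruent between vowels /u/ and /a/, so it voices to [z]. /t/ is a voiceless obstruent between vowels /a/ and /u/, so it voices to [d]. → [fivagwuvauzaadu].
/gaafatebaefipeuja/: /f/ is a voiceless obstruent between vowels /a/ and /a/, so it voices to [v]. /t/ is a voiceless obstruent between vowels /a/ and /e/, so it voices to [d]. /f/ is a voiceless obstruent between vowels /e/ and /i/, so it voices to [v]. /p/ is a voiceless obstruent between vowels /i/ and /e/, so it voices to [b]. → [gaavadebaevibeuja].
/djeukuaflasekiixu/: /k/ is a voiceless obstruent between vowels /u/ and /u/, so it voices to [g]. /s/ is a voiceless obstruent between vowels /a/ and /e/, so it voices to [z]. /k/ is a voiceless obstruent between vowels /e/ and /i/, so it voices to [g]. → [djeuguaflazegiixu].
/gateekosefa/: /t/ is a voiceless obstruent between vowels /a/ and /e/, so it voices to [d]. /k/ is a voiceless obstruent between vowels /e/ and /o/, so it voices to [g]. /s/ is a voiceless obstruent between vowels /o/ and /e/, so it voices to [z]. /f/ is a voiceless obstruent between vowels /e/ and /a/, so it voices to [v]. → [gadeegozeva].

fivagwuvauzaadu, gaavadebaevibeuja, djeuguaflazegiixu, gadeegozeva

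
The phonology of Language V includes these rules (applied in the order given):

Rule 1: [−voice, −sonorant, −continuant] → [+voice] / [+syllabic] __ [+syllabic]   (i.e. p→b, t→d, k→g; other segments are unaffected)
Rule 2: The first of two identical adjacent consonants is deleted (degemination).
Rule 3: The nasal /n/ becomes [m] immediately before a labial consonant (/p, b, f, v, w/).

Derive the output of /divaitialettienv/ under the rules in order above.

divaidialetiemv

Rule 1 (intervocalic voicing): /t/ is a voiceless stop between vowels /i/ and /i/, so it voices to [d]. /divaitialettienv/ → divaidialettienv.
Rule 2 (degemination): /tt/ is a geminate; the first /t/ deletes. /divaidialettienv/ → divaidialetienv.
Rule 3 (nasal place assimilation): /n/ precedes the labial consonant /v/, so it assimilates in place to [m]. /divaidialetienv/ → divaidialetiemv.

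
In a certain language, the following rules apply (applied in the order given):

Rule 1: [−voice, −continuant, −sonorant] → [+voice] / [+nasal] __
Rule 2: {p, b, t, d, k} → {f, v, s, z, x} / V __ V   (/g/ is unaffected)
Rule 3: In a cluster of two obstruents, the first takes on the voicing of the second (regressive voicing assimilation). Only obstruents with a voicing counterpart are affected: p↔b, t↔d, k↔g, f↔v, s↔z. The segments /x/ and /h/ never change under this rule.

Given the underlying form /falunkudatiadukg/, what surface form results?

Rule 1 (post-nasal voicing): /k/ is a voiceless stop immediately after the nasal /n/, so it voices to [g]. /falunkudatiadukg/ → falungudatiadukg.
Rule 2 (intervocalic spirantization): /d/ is a stop between vowels /u/ and /a/, so it spirantizes to the fricative [z]. /t/ is a stop between vowels /a/ and /i/, so it spirantizes to the fricative [s]. /d/ is a stop between vowels /a/ and /u/, so it spirantizes to the fricative [z]. /falungudatiadukg/ → falunguzasiazukg.
Rule 3 (regressive voicing assimilation): /k/ precedes the voiced obstruent /g/, so it voices to [g] by assimilation. /falunguzasiazukg/ → falunguzasiazugg.

falunguzasiazugg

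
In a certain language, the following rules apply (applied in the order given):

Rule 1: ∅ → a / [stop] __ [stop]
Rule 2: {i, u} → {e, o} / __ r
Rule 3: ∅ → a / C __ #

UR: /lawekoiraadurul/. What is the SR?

lawekoeraadorula

Rule 1 (stop-cluster a-epenthesis): no segment meets the environment; /lawekoiraadurul/ is unchanged.
Rule 2 (pre-rhotic lowering): /i/ is a high vowel immediately before /r/, so it lowers to [e]. /u/ is a high vowel immediately before /r/, so it lowers to [o]. /lawekoiraadurul/ → lawekoeraadorul.
Rule 3 (final a-epenthesis): the form ends in the consonant /l/, so [a] is inserted word-finally. /lawekoeraadorul/ → lawekoeraadorula.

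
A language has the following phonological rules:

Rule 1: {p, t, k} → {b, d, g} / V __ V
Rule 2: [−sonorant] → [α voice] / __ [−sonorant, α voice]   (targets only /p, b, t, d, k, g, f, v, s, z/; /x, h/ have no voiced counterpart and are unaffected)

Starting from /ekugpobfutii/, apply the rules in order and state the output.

egukpopfudii

Rule 1 (intervocalic voicing): /k/ is a voiceless stop between vowels /e/ and /u/, so it voices to [g]. /t/ is a voiceless stop between vowels /u/ and /i/, so it voices to [d]. /ekugpobfutii/ → egugpobfudii.
Rule 2 (regressive voicing assimilation): /g/ precedes the voiceless obstruent /p/, so it devoices to [k] by assimilation. /b/ precedes the voiceless obstruent /f/, so it devoices to [p] by assimilation. /egugpobfudii/ → egukpopfudii.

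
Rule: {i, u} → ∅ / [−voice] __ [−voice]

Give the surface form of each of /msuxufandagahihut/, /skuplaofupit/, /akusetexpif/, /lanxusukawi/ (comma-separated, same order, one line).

msxfandagahht, skplaofpt, aksetexpf, lanxskawi

/msuxufandagahihut/: /u/ is a high vowel flanked by voiceless consonants /s/ and /x/, so it deletes. /u/ is a high vowel flanked by voiceless consonants /x/ and /f/, so it deletes. /i/ is a high vowel flanked by voiceless consonants /h/ and /h/, so it deletes. /u/ is a high vowel flanked by voiceless consonants /h/ and /t/, so it deletes. → [msxfandagahht].
/skuplaofupit/: /u/ is a high vowel flanked by voiceless consonants /k/ and /p/, so it deletes. /u/ is a high vowel flanked by voiceless consonants /f/ and /p/, so it deletes. /i/ is a high vowel flanked by voiceless consonants /p/ and /t/, so it deletes. → [skplaofpt].
/akusetexpif/: /u/ is a high vowel flanked by voiceless consonants /k/ and /s/, so it deletes. /i/ is a high vowel flanked by voiceless consonants /p/ and /f/, so it deletes. → [aksetexpf].
/lanxusukawi/: /u/ is a high vowel flanked by voiceless consonants /x/ and /s/, so it deletes. /u/ is a high vowel flanked by voiceless consonants /s/ and /k/, so it deletes. → [lanxskawi].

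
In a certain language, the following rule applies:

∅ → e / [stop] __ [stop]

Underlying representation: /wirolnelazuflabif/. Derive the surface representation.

wirolnelazuflabif

No segment of /wirolnelazuflabif/ meets the structural description of the rule, so the form surfaces unchanged.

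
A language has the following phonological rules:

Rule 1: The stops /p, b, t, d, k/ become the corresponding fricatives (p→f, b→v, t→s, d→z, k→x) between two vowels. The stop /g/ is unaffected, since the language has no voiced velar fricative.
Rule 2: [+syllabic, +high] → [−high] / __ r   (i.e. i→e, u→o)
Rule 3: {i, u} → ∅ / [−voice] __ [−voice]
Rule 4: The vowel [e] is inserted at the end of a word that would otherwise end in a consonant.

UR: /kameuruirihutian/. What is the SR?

Rule 1 (intervocalic spirantization): /t/ is a stop between vowels /u/ and /i/, so it spirantizes to the fricative [s]. /kameuruirihutian/ → kameuruirihusian.
Rule 2 (pre-rhotic lowering): /u/ is a high vowel immediately before /r/, so it lowers to [o]. /i/ is a high vowel immediately before /r/, so it lowers to [e]. /kameuruirihusian/ → kameoruerihusian.
Rule 3 (high vowel syncope): /u/ is a high vowel flanked by voiceless consonants /h/ and /s/, so it deletes. /kameoruerihusian/ → kameoruerihsian.
Rule 4 (final e-epenthesis): the form ends in the consonant /n/, so [e] is inserted word-finally. /kameoruerihsian/ → kameoruerihsiane.

kameoruerihsiane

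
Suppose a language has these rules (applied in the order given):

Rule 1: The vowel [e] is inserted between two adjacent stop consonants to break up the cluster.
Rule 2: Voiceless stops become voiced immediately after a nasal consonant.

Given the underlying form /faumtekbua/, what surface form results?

faumdekebua

Rule 1 (stop-cluster e-epenthesis): /k/ and /b/ form a stop–stop cluster, so [e] is inserted between them. /faumtekbua/ → faumtekebua.
Rule 2 (post-nasal voicing): /t/ is a voiceless stop immediately after the nasal /m/, so it voices to [d]. /faumtekebua/ → faumdekebua.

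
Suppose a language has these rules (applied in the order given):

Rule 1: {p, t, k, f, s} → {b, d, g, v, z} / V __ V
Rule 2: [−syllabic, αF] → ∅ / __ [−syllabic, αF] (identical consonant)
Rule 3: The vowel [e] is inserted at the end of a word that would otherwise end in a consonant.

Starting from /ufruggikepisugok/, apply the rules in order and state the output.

Rule 1 (intervocalic voicing): /k/ is a voiceless obstruent between vowels /i/ and /e/, so it voices to [g]. /p/ is a voiceless obstruent between vowels /e/ and /i/, so it voices to [b]. /s/ is a voiceless obstruent between vowels /i/ and /u/, so it voices to [z]. /ufruggikepisugok/ → ufruggigebizugok.
Rule 2 (degemination): /gg/ is a geminate; the first /g/ deletes. /ufruggigebizugok/ → ufrugigebizugok.
Rule 3 (final e-epenthesis): the form ends in the consonant /k/, so [e] is inserted word-finally. /ufrugigebizugok/ → ufrugigebizugoke.

ufrugigebizugoke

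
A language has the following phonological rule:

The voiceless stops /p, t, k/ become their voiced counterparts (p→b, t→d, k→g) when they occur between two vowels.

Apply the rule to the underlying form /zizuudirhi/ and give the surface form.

No segment of /zizuudirhi/ meets the structural description of the rule, so the form surfaces unchanged.

zizuudirhi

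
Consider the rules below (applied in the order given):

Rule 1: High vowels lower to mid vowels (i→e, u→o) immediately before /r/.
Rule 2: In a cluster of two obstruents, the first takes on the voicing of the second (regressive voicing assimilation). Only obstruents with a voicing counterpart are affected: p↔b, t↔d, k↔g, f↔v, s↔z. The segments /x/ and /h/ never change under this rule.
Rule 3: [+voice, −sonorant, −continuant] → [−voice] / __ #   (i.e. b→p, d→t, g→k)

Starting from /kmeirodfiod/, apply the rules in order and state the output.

kmeerotfiot

Rule 1 (pre-rhotic lowering): /i/ is a high vowel immediately before /r/, so it lowers to [e]. /kmeirodfiod/ → kmeerodfiod.
Rule 2 (regressive voicing assimilation): /d/ precedes the voiceless obstruent /f/, so it devoices to [t] by assimilation. /kmeerodfiod/ → kmeerotfiod.
Rule 3 (final devoicing): /d/ is a voiced stop in word-final position, so it devoices to [t]. /kmeerotfiod/ → kmeerotfiot.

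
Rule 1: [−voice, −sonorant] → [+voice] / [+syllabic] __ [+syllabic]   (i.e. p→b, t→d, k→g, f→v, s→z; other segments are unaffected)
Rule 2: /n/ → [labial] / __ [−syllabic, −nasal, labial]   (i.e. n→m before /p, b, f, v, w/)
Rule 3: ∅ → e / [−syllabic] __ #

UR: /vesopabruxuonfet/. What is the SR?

vezobabruxuomfete

Rule 1 (intervocalic voicing): /s/ is a voiceless obstruent between vowels /e/ and /o/, so it voices to [z]. /p/ is a voiceless obstruent between vowels /o/ and /a/, so it voices to [b]. /vesopabruxuonfet/ → vezobabruxuonfet.
Rule 2 (nasal place assimilation): /n/ precedes the labial consonant /f/, so it assimilates in place to [m]. /vezobabruxuonfet/ → vezobabruxuomfet.
Rule 3 (final e-epenthesis): the form ends in the consonant /t/, so [e] is inserted word-finally. /vezobabruxuomfet/ → vezobabruxuomfete.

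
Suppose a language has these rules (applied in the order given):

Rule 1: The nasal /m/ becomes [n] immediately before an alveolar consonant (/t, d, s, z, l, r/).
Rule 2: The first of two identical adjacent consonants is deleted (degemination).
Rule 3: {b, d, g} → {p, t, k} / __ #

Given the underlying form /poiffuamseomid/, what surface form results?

poifuanseomit

Rule 1 (nasal place assimilation): /m/ precedes the alveolar consonant /s/, so it assimilates in place to [n]. /poiffuamseomid/ → poiffuanseomid.
Rule 2 (degemination): /ff/ is a geminate; the first /f/ deletes. /poiffuanseomid/ → poifuanseomid.
Rule 3 (final devoicing): /d/ is a voiced stop in word-final position, so it devoices to [t]. /poifuanseomid/ → poifuanseomit.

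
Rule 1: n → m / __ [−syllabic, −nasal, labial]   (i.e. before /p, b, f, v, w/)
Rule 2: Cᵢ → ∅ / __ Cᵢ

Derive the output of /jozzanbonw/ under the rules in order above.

jozambomw

Rule 1 (nasal place assimilation): /n/ precedes the labial consonant /b/, so it assimilates in place to [m]. /n/ precedes the labial consonant /w/, so it assimilates in place to [m]. /jozzanbonw/ → jozzambomw.
Rule 2 (degemination): /zz/ is a geminate; the first /z/ deletes. /jozzambomw/ → jozambomw.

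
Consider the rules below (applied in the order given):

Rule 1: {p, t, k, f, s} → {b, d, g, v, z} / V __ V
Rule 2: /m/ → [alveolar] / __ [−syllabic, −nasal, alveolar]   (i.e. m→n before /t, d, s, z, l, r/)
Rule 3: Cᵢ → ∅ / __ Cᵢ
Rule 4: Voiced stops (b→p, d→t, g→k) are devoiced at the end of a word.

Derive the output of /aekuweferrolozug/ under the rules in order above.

Rule 1 (intervocalic voicing): /k/ is a voiceless obstruent between vowels /e/ and /u/, so it voices to [g]. /f/ is a voiceless obstruent between vowels /e/ and /e/, so it voices to [v]. /aekuweferrolozug/ → aeguweverrolozug.
Rule 2 (nasal place assimilation): no segment meets the environment; /aeguweverrolozug/ is unchanged.
Rule 3 (degemination): /rr/ is a geminate; the first /r/ deletes. /aeguweverrolozug/ → aeguweverolozug.
Rule 4 (final devoicing): /g/ is a voiced stop in word-final position, so it devoices to [k]. /aeguweverolozug/ → aeguweverolozuk.

aeguweverolozuk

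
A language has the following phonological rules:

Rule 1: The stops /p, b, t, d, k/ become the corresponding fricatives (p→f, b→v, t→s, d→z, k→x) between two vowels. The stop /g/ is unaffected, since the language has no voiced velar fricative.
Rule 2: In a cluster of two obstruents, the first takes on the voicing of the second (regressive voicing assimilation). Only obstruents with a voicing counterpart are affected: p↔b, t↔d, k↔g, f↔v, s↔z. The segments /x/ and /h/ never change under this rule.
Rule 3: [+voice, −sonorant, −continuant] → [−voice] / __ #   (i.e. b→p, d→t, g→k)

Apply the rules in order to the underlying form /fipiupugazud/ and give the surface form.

Rule 1 (intervocalic spirantization): /p/ is a stop between vowels /i/ and /i/, so it spirantizes to the fricative [f]. /p/ is a stop between vowels /u/ and /u/, so it spirantizes to the fricative [f]. /fipiupugazud/ → fifiufugazud.
Rule 2 (regressive voicing assimilation): no segment meets the environment; /fifiufugazud/ is unchanged.
Rule 3 (final devoicing): /d/ is a voiced stop in word-final position, so it devoices to [t]. /fifiufugazud/ → fifiufugazut.

fifiufugazut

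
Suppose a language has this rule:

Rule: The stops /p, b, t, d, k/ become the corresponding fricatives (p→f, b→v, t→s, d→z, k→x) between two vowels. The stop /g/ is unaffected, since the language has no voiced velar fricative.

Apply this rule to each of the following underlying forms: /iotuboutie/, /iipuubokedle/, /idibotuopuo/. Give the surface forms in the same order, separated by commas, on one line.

/iotuboutie/: /t/ is a stop between vowels /o/ and /u/, so it spirantizes to the fricative [s]. /b/ is a stop between vowels /u/ and /o/, so it spirantizes to the fricative [v]. /t/ is a stop between vowels /u/ and /i/, so it spirantizes to the fricative [s]. → [iosuvousie].
/iipuubokedle/: /p/ is a stop between vowels /i/ and /u/, so it spirantizes to the fricative [f]. /b/ is a stop between vowels /u/ and /o/, so it spirantizes to the fricative [v]. /k/ is a stop between vowels /o/ and /e/, so it spirantizes to the fricative [x]. → [iifuuvoxedle].
/idibotuopuo/: /d/ is a stop between vowels /i/ and /i/, so it spirantizes to the fricative [z]. /b/ is a stop between vowels /i/ and /o/, so it spirantizes to the fricative [v]. /t/ is a stop between vowels /o/ and /u/, so it spirantizes to the fricative [s]. /p/ is a stop between vowels /o/ and /u/, so it spirantizes to the fricative [f]. → [izivosuofuo].

iosuvousie, iifuuvoxedle, izivosuofuo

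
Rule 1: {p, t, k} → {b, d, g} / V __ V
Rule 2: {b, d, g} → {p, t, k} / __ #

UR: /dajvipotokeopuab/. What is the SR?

Rule 1 (intervocalic voicing): /p/ is a voiceless stop between vowels /i/ and /o/, so it voices to [b]. /t/ is a voiceless stop between vowels /o/ and /o/, so it voices to [d]. /k/ is a voiceless stop between vowels /o/ and /e/, so it voices to [g]. /p/ is a voiceless stop between vowels /o/ and /u/, so it voices to [b]. /dajvipotokeopuab/ → dajvibodogeobuab.
Rule 2 (final devoicing): /b/ is a voiced stop in word-final position, so it devoices to [p]. /dajvibodogeobuab/ → dajvibodogeobuap.

dajvibodogeobuap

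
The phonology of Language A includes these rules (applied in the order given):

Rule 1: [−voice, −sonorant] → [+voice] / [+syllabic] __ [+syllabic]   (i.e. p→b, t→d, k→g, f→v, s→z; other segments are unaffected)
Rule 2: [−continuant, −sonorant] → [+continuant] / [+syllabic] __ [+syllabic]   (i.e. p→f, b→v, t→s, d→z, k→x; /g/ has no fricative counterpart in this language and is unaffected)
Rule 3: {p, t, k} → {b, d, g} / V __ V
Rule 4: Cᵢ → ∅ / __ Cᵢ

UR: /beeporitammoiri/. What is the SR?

beevorizamoiri

Rule 1 (intervocalic voicing): /p/ is a voiceless obstruent between vowels /e/ and /o/, so it voices to [b]. /t/ is a voiceless obstruent between vowels /i/ and /a/, so it voices to [d]. /beeporitammoiri/ → beeboridammoiri.
Rule 2 (intervocalic spirantization): /b/ is a stop between vowels /e/ and /o/, so it spirantizes to the fricative [v]. /d/ is a stop between vowels /i/ and /a/, so it spirantizes to the fricative [z]. /beeboridammoiri/ → beevorizammoiri.
Rule 3 (intervocalic voicing): no segment meets the environment; /beevorizammoiri/ is unchanged.
Rule 4 (degemination): /mm/ is a geminate; the first /m/ deletes. /beevorizammoiri/ → beevorizamoiri.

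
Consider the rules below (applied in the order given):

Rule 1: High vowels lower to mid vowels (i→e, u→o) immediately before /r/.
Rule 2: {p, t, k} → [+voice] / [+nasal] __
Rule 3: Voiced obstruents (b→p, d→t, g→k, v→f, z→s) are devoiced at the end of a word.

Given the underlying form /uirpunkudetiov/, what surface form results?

uerpungudetiof

Rule 1 (pre-rhotic lowering): /i/ is a high vowel immediately before /r/, so it lowers to [e]. /uirpunkudetiov/ → uerpunkudetiov.
Rule 2 (post-nasal voicing): /k/ is a voiceless stop immediately after the nasal /n/, so it voices to [g]. /uerpunkudetiov/ → uerpungudetiov.
Rule 3 (final devoicing): /v/ is a voiced obstruent in word-final position, so it devoices to [f]. /uerpungudetiov/ → uerpungudetiof.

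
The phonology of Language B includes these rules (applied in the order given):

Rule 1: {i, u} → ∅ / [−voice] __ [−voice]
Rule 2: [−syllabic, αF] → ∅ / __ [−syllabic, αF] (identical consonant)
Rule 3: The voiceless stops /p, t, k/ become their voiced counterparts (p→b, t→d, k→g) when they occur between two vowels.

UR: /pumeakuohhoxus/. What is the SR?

pumeaguohoxs

Rule 1 (high vowel syncope): /u/ is a high vowel flanked by voiceless consonants /x/ and /s/, so it deletes. /pumeakuohhoxus/ → pumeakuohhoxs.
Rule 2 (degemination): /hh/ is a geminate; the first /h/ deletes. /pumeakuohhoxs/ → pumeakuohoxs.
Rule 3 (intervocalic voicing): /k/ is a voiceless stop between vowels /a/ and /u/, so it voices to [g]. /pumeakuohoxs/ → pumeaguohoxs.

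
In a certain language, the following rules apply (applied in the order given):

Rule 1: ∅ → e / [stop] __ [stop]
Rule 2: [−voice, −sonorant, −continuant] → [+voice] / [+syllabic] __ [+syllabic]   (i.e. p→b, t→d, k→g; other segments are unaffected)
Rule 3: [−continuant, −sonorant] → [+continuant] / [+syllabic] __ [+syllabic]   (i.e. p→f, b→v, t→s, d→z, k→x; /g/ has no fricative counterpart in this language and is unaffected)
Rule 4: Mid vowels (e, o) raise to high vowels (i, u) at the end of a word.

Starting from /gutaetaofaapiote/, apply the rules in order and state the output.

guzaezaofaaviozi

Rule 1 (stop-cluster e-epenthesis): no segment meets the environment; /gutaetaofaapiote/ is unchanged.
Rule 2 (intervocalic voicing): /t/ is a voiceless stop between vowels /u/ and /a/, so it voices to [d]. /t/ is a voiceless stop between vowels /e/ and /a/, so it voices to [d]. /p/ is a voiceless stop between vowels /a/ and /i/, so it voices to [b]. /t/ is a voiceless stop between vowels /o/ and /e/, so it voices to [d]. /gutaetaofaapiote/ → gudaedaofaabiode.
Rule 3 (intervocalic spirantization): /d/ is a stop between vowels /u/ and /a/, so it spirantizes to the fricative [z]. /d/ is a stop between vowels /e/ and /a/, so it spirantizes to the fricative [z]. /b/ is a stop between vowels /a/ and /i/, so it spirantizes to the fricative [v]. /d/ is a stop between vowels /o/ and /e/, so it spirantizes to the fricative [z]. /gudaedaofaabiode/ → guzaezaofaavioze.
Rule 4 (final vowel raising): /e/ is a mid vowel in word-final position, so it raises to [i]. /guzaezaofaavioze/ → guzaezaofaaviozi.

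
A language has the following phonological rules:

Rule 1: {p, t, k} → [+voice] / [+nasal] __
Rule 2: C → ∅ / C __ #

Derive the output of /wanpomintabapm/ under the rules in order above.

Rule 1 (post-nasal voicing): /p/ is a voiceless stop immediately after the nasal /n/, so it voices to [b]. /t/ is a voiceless stop immediately after the nasal /n/, so it voices to [d]. /wanpomintabapm/ → wanbomindabapm.
Rule 2 (final cluster simplification): /m/ is the second consonant of a word-final cluster /pm/, so it deletes. /wanbomindabapm/ → wanbomindabap.

wanbomindabap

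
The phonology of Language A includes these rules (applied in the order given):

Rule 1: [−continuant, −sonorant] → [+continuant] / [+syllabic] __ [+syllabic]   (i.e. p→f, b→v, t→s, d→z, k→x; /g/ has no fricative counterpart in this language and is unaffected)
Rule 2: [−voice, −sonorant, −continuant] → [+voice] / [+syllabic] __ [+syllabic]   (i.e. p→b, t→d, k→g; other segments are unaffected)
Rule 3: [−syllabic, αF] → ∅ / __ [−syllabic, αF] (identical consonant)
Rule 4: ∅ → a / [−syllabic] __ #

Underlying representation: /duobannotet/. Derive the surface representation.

Rule 1 (intervocalic spirantization): /b/ is a stop between vowels /o/ and /a/, so it spirantizes to the fricative [v]. /t/ is a stop between vowels /o/ and /e/, so it spirantizes to the fricative [s]. /duobannotet/ → duovannoset.
Rule 2 (intervocalic voicing): no segment meets the environment; /duovannoset/ is unchanged.
Rule 3 (degemination): /nn/ is a geminate; the first /n/ deletes. /duovannoset/ → duovanoset.
Rule 4 (final a-epenthesis): the form ends in the consonant /t/, so [a] is inserted word-finally. /duovanoset/ → duovanoseta.

duovanoseta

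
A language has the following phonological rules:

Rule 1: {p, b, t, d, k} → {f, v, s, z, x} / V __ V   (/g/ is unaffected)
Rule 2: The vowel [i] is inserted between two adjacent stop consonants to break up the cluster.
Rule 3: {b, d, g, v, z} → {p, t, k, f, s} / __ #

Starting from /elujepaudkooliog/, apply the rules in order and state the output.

Rule 1 (intervocalic spirantization): /p/ is a stop between vowels /e/ and /a/, so it spirantizes to the fricative [f]. /elujepaudkooliog/ → elujefaudkooliog.
Rule 2 (stop-cluster i-epenthesis): /d/ and /k/ form a stop–stop cluster, so [i] is inserted between them. /elujefaudkooliog/ → elujefaudikooliog.
Rule 3 (final devoicing): /g/ is a voiced obstruent in word-final position, so it devoices to [k]. /elujefaudikooliog/ → elujefaudikooliok.

elujefaudikooliok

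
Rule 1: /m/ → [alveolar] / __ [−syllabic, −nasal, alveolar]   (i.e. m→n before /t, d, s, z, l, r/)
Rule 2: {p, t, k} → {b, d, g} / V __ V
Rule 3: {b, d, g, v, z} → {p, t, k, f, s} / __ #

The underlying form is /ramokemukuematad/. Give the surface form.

Rule 1 (nasal place assimilation): no segment meets the environment; /ramokemukuematad/ is unchanged.
Rule 2 (intervocalic voicing): /k/ is a voiceless stop between vowels /o/ and /e/, so it voices to [g]. /k/ is a voiceless stop between vowels /u/ and /u/, so it voices to [g]. /t/ is a voiceless stop between vowels /a/ and /a/, so it voices to [d]. /ramokemukuematad/ → ramogemuguemadad.
Rule 3 (final devoicing): /d/ is a voiced obstruent in word-final position, so it devoices to [t]. /ramogemuguemadad/ → ramogemuguemadat.

ramogemuguemadat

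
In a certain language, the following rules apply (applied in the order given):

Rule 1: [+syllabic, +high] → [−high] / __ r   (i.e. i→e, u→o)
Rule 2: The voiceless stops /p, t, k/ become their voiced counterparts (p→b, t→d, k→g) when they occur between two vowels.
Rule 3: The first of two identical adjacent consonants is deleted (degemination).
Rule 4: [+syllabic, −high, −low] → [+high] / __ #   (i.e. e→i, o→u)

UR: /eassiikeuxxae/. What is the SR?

Rule 1 (pre-rhotic lowering): no segment meets the environment; /eassiikeuxxae/ is unchanged.
Rule 2 (intervocalic voicing): /k/ is a voiceless stop between vowels /i/ and /e/, so it voices to [g]. /eassiikeuxxae/ → eassiigeuxxae.
Rule 3 (degemination): /ss/ is a geminate; the first /s/ deletes. /xx/ is a geminate; the first /x/ deletes. /eassiigeuxxae/ → easiigeuxae.
Rule 4 (final vowel raising): /e/ is a mid vowel in word-final position, so it raises to [i]. /easiigeuxae/ → easiigeuxai.

easiigeuxai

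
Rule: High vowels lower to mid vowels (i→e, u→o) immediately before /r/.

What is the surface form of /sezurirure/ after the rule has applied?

sezorerore

/u/ is a high vowel immediately before /r/, so it lowers to [o].
/i/ is a high vowel immediately before /r/, so it lowers to [e].
/u/ is a high vowel immediately before /r/, so it lowers to [o].
Surface form: [sezorerore].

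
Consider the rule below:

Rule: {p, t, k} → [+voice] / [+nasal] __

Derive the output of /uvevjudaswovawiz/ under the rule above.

uvevjudaswovawiz

No segment of /uvevjudaswovawiz/ meets the structural description of the rule, so the form surfaces unchanged.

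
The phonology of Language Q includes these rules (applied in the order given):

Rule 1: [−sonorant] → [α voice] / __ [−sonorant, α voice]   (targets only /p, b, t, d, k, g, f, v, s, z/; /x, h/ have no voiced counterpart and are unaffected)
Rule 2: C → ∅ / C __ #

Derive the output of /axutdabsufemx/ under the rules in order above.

Rule 1 (regressive voicing assimilation): /t/ precedes the voiced obstruent /d/, so it voices to [d] by assimilation. /b/ precedes the voiceless obstruent /s/, so it devoices to [p] by assimilation. /axutdabsufemx/ → axuddapsufemx.
Rule 2 (final cluster simplification): /x/ is the second consonant of a word-final cluster /mx/, so it deletes. /axuddapsufemx/ → axuddapsufem.

axuddapsufem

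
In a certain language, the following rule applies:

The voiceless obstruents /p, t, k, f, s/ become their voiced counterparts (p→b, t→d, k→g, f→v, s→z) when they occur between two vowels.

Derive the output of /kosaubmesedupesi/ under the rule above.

kozaubmezedubezi

/s/ is a voiceless obstruent between vowels /o/ and /a/, so it voices to [z].
/s/ is a voiceless obstruent between vowels /e/ and /e/, so it voices to [z].
/p/ is a voiceless obstruent between vowels /u/ and /e/, so it voices to [b].
/s/ is a voiceless obstruent between vowels /e/ and /i/, so it voices to [z].
Surface form: [kozaubmezedubezi].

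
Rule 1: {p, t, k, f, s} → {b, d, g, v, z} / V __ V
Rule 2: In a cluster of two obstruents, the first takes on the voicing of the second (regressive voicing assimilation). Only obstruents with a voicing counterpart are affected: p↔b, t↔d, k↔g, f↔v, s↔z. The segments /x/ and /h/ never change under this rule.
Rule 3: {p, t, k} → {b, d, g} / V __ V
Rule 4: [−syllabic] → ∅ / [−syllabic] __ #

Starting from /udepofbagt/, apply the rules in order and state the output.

Rule 1 (intervocalic voicing): /p/ is a voiceless obstruent between vowels /e/ and /o/, so it voices to [b]. /udepofbagt/ → udebofbagt.
Rule 2 (regressive voicing assimilation): /f/ precedes the voiced obstruent /b/, so it voices to [v] by assimilation. /g/ precedes the voiceless obstruent /t/, so it devoices to [k] by assimilation. /udebofbagt/ → udebovbakt.
Rule 3 (intervocalic voicing): no segment meets the environment; /udebovbakt/ is unchanged.
Rule 4 (final cluster simplification): /t/ is the second consonant of a word-final cluster /kt/, so it deletes. /udebovbakt/ → udebovbak.

udebovbak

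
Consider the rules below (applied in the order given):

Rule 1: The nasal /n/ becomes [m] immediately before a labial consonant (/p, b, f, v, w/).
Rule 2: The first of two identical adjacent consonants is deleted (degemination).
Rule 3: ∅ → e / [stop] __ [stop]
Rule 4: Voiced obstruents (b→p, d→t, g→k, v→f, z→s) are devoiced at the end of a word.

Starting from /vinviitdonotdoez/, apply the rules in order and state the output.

vimviitedonotedoes

Rule 1 (nasal place assimilation): /n/ precedes the labial consonant /v/, so it assimilates in place to [m]. /vinviitdonotdoez/ → vimviitdonotdoez.
Rule 2 (degemination): no segment meets the environment; /vimviitdonotdoez/ is unchanged.
Rule 3 (stop-cluster e-epenthesis): /t/ and /d/ form a stop–stop cluster, so [e] is inserted between them. /t/ and /d/ form a stop–stop cluster, so [e] is inserted between them. /vimviitdonotdoez/ → vimviitedonotedoez.
Rule 4 (final devoicing): /z/ is a voiced obstruent in word-final position, so it devoices to [s]. /vimviitedonotedoez/ → vimviitedonotedoes.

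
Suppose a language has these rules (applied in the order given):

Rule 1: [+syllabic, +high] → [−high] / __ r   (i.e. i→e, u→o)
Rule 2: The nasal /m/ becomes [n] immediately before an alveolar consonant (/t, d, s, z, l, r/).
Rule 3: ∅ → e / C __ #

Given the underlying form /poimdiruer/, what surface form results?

poinderuere

Rule 1 (pre-rhotic lowering): /i/ is a high vowel immediately before /r/, so it lowers to [e]. /poimdiruer/ → poimderuer.
Rule 2 (nasal place assimilation): /m/ precedes the alveolar consonant /d/, so it assimilates in place to [n]. /poimderuer/ → poinderuer.
Rule 3 (final e-epenthesis): the form ends in the consonant /r/, so [e] is inserted word-finally. /poinderuer/ → poinderuere.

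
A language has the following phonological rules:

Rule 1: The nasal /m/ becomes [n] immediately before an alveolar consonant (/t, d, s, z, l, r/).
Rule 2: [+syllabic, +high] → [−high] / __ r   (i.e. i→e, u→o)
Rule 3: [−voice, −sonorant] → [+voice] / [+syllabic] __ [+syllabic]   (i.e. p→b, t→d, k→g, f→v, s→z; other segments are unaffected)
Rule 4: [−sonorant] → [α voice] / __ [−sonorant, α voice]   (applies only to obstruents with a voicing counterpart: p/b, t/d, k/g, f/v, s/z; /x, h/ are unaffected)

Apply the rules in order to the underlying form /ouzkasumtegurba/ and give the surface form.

Rule 1 (nasal place assimilation): /m/ precedes the alveolar consonant /t/, so it assimilates in place to [n]. /ouzkasumtegurba/ → ouzkasuntegurba.
Rule 2 (pre-rhotic lowering): /u/ is a high vowel immediately before /r/, so it lowers to [o]. /ouzkasuntegurba/ → ouzkasuntegorba.
Rule 3 (intervocalic voicing): /s/ is a voiceless obstruent between vowels /a/ and /u/, so it voices to [z]. /ouzkasuntegorba/ → ouzkazuntegorba.
Rule 4 (regressive voicing assimilation): /z/ precedes the voiceless obstruent /k/, so it devoices to [s] by assimilation. /ouzkazuntegorba/ → ouskazuntegorba.

ouskazuntegorba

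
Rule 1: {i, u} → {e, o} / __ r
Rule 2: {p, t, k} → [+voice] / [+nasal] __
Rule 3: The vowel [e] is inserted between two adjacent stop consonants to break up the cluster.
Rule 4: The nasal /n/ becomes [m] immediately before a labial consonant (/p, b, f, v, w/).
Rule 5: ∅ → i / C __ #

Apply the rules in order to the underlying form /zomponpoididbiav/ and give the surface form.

zombomboididebiavi

Rule 1 (pre-rhotic lowering): no segment meets the environment; /zomponpoididbiav/ is unchanged.
Rule 2 (post-nasal voicing): /p/ is a voiceless stop immediately after the nasal /m/, so it voices to [b]. /p/ is a voiceless stop immediately after the nasal /n/, so it voices to [b]. /zomponpoididbiav/ → zombonboididbiav.
Rule 3 (stop-cluster e-epenthesis): /d/ and /b/ form a stop–stop cluster, so [e] is inserted between them. /zombonboididbiav/ → zombonboididebiav.
Rule 4 (nasal place assimilation): /n/ precedes the labial consonant /b/, so it assimilates in place to [m]. /zombonboididebiav/ → zombomboididebiav.
Rule 5 (final i-epenthesis): the form ends in the consonant /v/, so [i] is inserted word-finally. /zombomboididebiav/ → zombomboididebiavi.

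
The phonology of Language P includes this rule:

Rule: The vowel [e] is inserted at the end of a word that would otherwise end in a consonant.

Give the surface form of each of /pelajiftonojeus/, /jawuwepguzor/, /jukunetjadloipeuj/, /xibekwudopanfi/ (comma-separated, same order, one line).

pelajiftonojeuse, jawuwepguzore, jukunetjadloipeuje, xibekwudopanfi

/pelajiftonojeus/: the form ends in the consonant /s/, so [e] is inserted word-finally. → [pelajiftonojeuse].
/jawuwepguzor/: the form ends in the consonant /r/, so [e] is inserted word-finally. → [jawuwepguzore].
/jukunetjadloipeuj/: the form ends in the consonant /j/, so [e] is inserted word-finally. → [jukunetjadloipeuje].
/xibekwudopanfi/: the rule's environment is not met; surfaces unchanged as [xibekwudopanfi].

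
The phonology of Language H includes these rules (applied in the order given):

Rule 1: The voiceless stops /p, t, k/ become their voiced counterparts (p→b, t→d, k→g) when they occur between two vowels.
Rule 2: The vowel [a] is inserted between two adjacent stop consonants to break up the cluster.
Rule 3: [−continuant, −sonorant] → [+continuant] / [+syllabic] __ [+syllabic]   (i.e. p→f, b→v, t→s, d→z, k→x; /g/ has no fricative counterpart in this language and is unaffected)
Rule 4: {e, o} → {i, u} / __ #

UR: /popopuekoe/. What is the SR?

povovuegoi

Rule 1 (intervocalic voicing): /p/ is a voiceless stop between vowels /o/ and /o/, so it voices to [b]. /p/ is a voiceless stop between vowels /o/ and /u/, so it voices to [b]. /k/ is a voiceless stop between vowels /e/ and /o/, so it voices to [g]. /popopuekoe/ → pobobuegoe.
Rule 2 (stop-cluster a-epenthesis): no segment meets the environment; /pobobuegoe/ is unchanged.
Rule 3 (intervocalic spirantization): /b/ is a stop between vowels /o/ and /o/, so it spirantizes to the fricative [v]. /b/ is a stop between vowels /o/ and /u/, so it spirantizes to the fricative [v]. /pobobuegoe/ → povovuegoe.
Rule 4 (final vowel raising): /e/ is a mid vowel in word-final position, so it raises to [i]. /povovuegoe/ → povovuegoi.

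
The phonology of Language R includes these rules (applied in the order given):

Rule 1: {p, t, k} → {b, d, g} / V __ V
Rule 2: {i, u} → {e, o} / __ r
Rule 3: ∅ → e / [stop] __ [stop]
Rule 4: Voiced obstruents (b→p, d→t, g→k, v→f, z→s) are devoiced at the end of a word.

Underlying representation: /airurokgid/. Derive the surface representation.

Rule 1 (intervocalic voicing): no segment meets the environment; /airurokgid/ is unchanged.
Rule 2 (pre-rhotic lowering): /i/ is a high vowel immediately before /r/, so it lowers to [e]. /u/ is a high vowel immediately before /r/, so it lowers to [o]. /airurokgid/ → aerorokgid.
Rule 3 (stop-cluster e-epenthesis): /k/ and /g/ form a stop–stop cluster, so [e] is inserted between them. /aerorokgid/ → aerorokegid.
Rule 4 (final devoicing): /d/ is a voiced obstruent in word-final position, so it devoices to [t]. /aerorokegid/ → aerorokegit.

aerorokegit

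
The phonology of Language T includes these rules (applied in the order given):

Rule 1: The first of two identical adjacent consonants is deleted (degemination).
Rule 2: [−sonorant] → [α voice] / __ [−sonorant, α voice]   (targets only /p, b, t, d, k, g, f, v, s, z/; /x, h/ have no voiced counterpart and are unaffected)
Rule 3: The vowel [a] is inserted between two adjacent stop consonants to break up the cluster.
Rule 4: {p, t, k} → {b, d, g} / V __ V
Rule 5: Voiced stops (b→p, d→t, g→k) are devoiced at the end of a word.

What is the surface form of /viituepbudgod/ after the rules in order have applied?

viiduebabudagot

Rule 1 (degemination): no segment meets the environment; /viituepbudgod/ is unchanged.
Rule 2 (regressive voicing assimilation): /p/ precedes the voiced obstruent /b/, so it voices to [b] by assimilation. /viituepbudgod/ → viituebbudgod.
Rule 3 (stop-cluster a-epenthesis): /b/ and /b/ form a stop–stop cluster, so [a] is inserted between them. /d/ and /g/ form a stop–stop cluster, so [a] is inserted between them. /viituebbudgod/ → viituebabudagod.
Rule 4 (intervocalic voicing): /t/ is a voiceless stop between vowels /i/ and /u/, so it voices to [d]. /viituebabudagod/ → viiduebabudagod.
Rule 5 (final devoicing): /d/ is a voiced stop in word-final position, so it devoices to [t]. /viiduebabudagod/ → viiduebabudagot.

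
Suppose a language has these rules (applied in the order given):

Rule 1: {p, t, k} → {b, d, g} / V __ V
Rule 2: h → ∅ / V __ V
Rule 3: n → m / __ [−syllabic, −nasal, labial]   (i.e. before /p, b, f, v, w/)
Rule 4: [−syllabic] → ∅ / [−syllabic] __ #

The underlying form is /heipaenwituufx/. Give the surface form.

Rule 1 (intervocalic voicing): /p/ is a voiceless stop between vowels /i/ and /a/, so it voices to [b]. /t/ is a voiceless stop between vowels /i/ and /u/, so it voices to [d]. /heipaenwituufx/ → heibaenwiduufx.
Rule 2 (intervocalic h-deletion): no segment meets the environment; /heibaenwiduufx/ is unchanged.
Rule 3 (nasal place assimilation): /n/ precedes the labial consonant /w/, so it assimilates in place to [m]. /heibaenwiduufx/ → heibaemwiduufx.
Rule 4 (final cluster simplification): /x/ is the second consonant of a word-final cluster /fx/, so it deletes. /heibaemwiduufx/ → heibaemwiduuf.

heibaemwiduuf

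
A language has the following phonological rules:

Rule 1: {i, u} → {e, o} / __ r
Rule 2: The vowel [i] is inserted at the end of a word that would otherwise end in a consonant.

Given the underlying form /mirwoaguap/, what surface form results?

Rule 1 (pre-rhotic lowering): /i/ is a high vowel immediately before /r/, so it lowers to [e]. /mirwoaguap/ → merwoaguap.
Rule 2 (final i-epenthesis): the form ends in the consonant /p/, so [i] is inserted word-finally. /merwoaguap/ → merwoaguapi.

merwoaguapi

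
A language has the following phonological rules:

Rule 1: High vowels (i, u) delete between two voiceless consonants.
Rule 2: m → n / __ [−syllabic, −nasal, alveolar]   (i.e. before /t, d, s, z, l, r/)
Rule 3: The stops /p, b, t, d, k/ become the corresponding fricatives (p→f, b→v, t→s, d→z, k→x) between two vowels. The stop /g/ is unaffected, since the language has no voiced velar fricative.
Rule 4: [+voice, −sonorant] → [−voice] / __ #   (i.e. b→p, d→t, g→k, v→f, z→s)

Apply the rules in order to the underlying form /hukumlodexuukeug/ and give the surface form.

hkunlozexuuxeuk

Rule 1 (high vowel syncope): /u/ is a high vowel flanked by voiceless consonants /h/ and /k/, so it deletes. /hukumlodexuukeug/ → hkumlodexuukeug.
Rule 2 (nasal place assimilation): /m/ precedes the alveolar consonant /l/, so it assimilates in place to [n]. /hkumlodexuukeug/ → hkunlodexuukeug.
Rule 3 (intervocalic spirantization): /d/ is a stop between vowels /o/ and /e/, so it spirantizes to the fricative [z]. /k/ is a stop between vowels /u/ and /e/, so it spirantizes to the fricative [x]. /hkunlodexuukeug/ → hkunlozexuuxeug.
Rule 4 (final devoicing): /g/ is a voiced obstruent in word-final position, so it devoices to [k]. /hkunlozexuuxeug/ → hkunlozexuuxeuk.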